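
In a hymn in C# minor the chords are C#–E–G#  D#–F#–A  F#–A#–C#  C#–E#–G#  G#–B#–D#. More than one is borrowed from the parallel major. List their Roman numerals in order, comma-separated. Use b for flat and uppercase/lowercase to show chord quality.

IV, I

In C# minor (with V from harmonic minor) the diatonic chords are C#m, D#dim, E, F#m, G#, A, B. C#–E–G# = C#m, D#–F#–A = D#dim and G#–B#–D# = G# all belong to that set. But F#–A#–C# is foreign: the diatonic iv on degree 4 is F#m, whereas F# comes from C# major. It is labeled IV. But C#–E#–G# is foreign: the diatonic i on degree 1 is C#m, whereas C# comes from C# major. It is labeled I.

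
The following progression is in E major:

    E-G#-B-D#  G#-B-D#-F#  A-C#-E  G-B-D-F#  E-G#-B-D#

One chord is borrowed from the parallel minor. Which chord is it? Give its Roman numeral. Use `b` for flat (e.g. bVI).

In E major the diatonic chords are E, F#m, G#m, A, B, C#m, D#dim. E–G#–B–D# = Emaj7, G#–B–D#–F# = G#m7 and A–C#–E = A are all diatonic. G–B–D–F# doesn't fit — on degree 3 E major would have G#m (iii). Gmaj7 is the degree-3 chord of E minor, so it is the borrowed bIIImaj7.

bIIImaj7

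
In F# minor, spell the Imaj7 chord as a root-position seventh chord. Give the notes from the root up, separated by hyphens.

F#-A#-C#-E#

The root, F#, is scale degree 1 — the same note in F# minor and F# major; only the chord quality changes. Stacking thirds in F# major on F# gives F#–A#–C#–E#.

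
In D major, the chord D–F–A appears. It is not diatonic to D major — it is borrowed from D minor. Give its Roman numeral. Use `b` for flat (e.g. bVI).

D is scale degree 1 in D major. The diatonic chord on degree 1 would be D (I), but D–F–A is the minor chord from D minor. As a borrowed chord it is labeled i.

i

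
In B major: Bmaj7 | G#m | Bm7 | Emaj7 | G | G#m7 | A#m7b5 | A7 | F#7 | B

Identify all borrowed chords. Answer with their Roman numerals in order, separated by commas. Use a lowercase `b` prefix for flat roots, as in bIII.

i7, bVI, bVII7

In B major the diatonic chords are B, C#m, D#m, E, F#, G#m, A#dim. Bmaj7, G#m, Emaj7, G#m7, A#m7b5, F#7 and B all belong to that set. But Bm7 (B–D–F#–A) is foreign: the diatonic I on degree 1 is B, whereas Bm7 comes from B minor. It is labeled i7. But G (G–B–D) is foreign: the diatonic vi on degree 6 is G#m, whereas G comes from B minor. It is labeled bVI. But A7 (A–C#–E–G) is foreign: the diatonic vii° on degree 7 is A#dim, whereas A7 comes from B minor. It is labeled bVII7.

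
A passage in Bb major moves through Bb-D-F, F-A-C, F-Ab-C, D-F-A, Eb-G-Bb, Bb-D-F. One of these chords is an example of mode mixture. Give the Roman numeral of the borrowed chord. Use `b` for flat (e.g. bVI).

v

The diatonic triads in Bb major are Bb, Cm, Dm, Eb, F, Gm, Adim. Bb–D–F = Bb, F–A–C = F, D–F–A = Dm and Eb–G–Bb = Eb are all diatonic. F–Ab–C is not: scale degree 5 in Bb major carries F (V). In Bb minor the chord on that degree is Fm, so here it functions as v, borrowed from the parallel minor.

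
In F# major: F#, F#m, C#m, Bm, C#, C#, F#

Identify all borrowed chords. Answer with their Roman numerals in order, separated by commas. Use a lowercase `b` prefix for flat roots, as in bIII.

i, v, iv

In F# major the diatonic chords are F#, G#m, A#m, B, C#, D#m, E#dim. F# and C# both belong to that set. F#m (F#–A–C#) doesn't fit — on degree 1 F# major would have F# (I). F#m is the degree-1 chord of F# minor, so it is the borrowed i. C#m (C#–E–G#) is not: scale degree 5 in F# major carries C# (V). In F# minor the chord on that degree is C#m, so here it functions as v, borrowed from the parallel minor. Bm (B–D–F#) doesn't fit — on degree 4 F# major would have B (IV). Bm is the degree-4 chord of F# minor, so it is the borrowed iv.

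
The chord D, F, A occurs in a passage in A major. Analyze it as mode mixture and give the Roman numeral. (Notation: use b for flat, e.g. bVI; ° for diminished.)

D is scale degree 4 in A major. The diatonic chord on degree 4 would be D (IV), but D–F–A is the minor chord from A minor. As a borrowed chord it is labeled iv.

iv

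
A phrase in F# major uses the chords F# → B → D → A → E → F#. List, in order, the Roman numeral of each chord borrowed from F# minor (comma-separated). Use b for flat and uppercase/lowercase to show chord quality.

bVI, bIII, bVII

F# major has the diatonic set F#, G#m, A#m, B, C#, D#m, E#dim. F# and B are both diatonic. D (D–F#–A) is not: scale degree 6 in F# major carries D#m (vi). In F# minor the chord on that degree is D, so here it functions as bVI, borrowed from the parallel minor. A (A–C#–E) is not: scale degree 3 in F# major carries A#m (iii). In F# minor the chord on that degree is A, so here it functions as bIII, borrowed from the parallel minor. But E (E–G#–B) is foreign: the diatonic vii° on degree 7 is E#dim, whereas E comes from F# minor. It is labeled bVII.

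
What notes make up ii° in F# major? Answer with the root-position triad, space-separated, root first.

G# B D

ii° is built on scale degree 2, which is G# in both F# major and its parallel. Building the diminished chord from the parallel minor on G#: G#–B–D.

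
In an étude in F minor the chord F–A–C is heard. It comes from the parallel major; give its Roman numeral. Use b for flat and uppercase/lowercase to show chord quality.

I

The root F is the diatonic 1st degree of F minor; the borrowing shows in the chord quality. The diatonic chord on degree 1 would be Fm (i), but F–A–C is the major chord from F major. As a borrowed chord it is labeled I.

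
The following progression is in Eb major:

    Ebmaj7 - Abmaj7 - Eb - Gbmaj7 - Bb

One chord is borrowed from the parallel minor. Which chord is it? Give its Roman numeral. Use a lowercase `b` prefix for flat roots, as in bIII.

The diatonic triads in Eb major are Eb, Fm, Gm, Ab, Bb, Cm, Ddim. Ebmaj7, Abmaj7, Eb and Bb are all diatonic. But Gbmaj7 (Gb–Bb–Db–F) is foreign: the diatonic iii on degree 3 is Gm, whereas Gbmaj7 comes from Eb minor. It is labeled bIIImaj7.

bIIImaj7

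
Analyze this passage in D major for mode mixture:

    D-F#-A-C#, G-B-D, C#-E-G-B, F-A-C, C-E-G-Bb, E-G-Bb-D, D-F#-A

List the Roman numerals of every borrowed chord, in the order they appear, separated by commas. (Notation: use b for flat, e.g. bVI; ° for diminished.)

bIII, bVII7, iiø7

D major has the diatonic set D, Em, F#m, G, A, Bm, C#dim. Of the given chords, D–F#–A–C# = Dmaj7, G–B–D = G, C#–E–G–B = C#m7b5 and D–F#–A = D are diatonic. F–A–C doesn't fit — on degree 3 D major would have F#m (iii). F is the degree-3 chord of D minor, so it is the borrowed bIII. But C–E–G–Bb is foreign: the diatonic vii° on degree 7 is C#dim, whereas C7 comes from D minor. It is labeled bVII7. But E–G–Bb–D is foreign: the diatonic ii on degree 2 is Em, whereas Em7b5 comes from D minor. It is labeled iiø7.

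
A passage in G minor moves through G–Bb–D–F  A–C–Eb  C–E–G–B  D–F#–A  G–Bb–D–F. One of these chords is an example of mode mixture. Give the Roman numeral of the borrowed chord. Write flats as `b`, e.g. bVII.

In G minor (with V from harmonic minor) the diatonic chords are Gm, Adim, Bb, Cm, D, Eb, F. Of the given chords, G–Bb–D–F = Gm7, A–C–Eb = Adim and D–F#–A = D are diatonic. C–E–G–B is not: scale degree 4 in G minor carries Cm (iv). In G major the chord on that degree is Cmaj7, so here it functions as IVmaj7, borrowed from the parallel major.

IVmaj7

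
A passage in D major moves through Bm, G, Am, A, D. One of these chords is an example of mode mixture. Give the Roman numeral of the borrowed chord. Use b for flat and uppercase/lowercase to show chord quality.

v

The diatonic triads in D major are D, Em, F#m, G, A, Bm, C#dim. Bm, G, A and D all belong to that set. Am (A–C–E) doesn't fit — on degree 5 D major would have A (V). Am is the degree-5 chord of D minor, so it is the borrowed v.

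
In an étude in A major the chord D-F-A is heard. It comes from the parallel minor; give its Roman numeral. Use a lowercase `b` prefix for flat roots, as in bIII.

D is scale degree 4 in A major. D–F–A is a minor chord — the form found in A minor, not the diatonic IV (D). Borrowed into A major it is written iv.

iv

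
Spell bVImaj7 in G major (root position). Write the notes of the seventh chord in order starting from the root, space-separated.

Scale degree 6 in G major is E. bVImaj7 uses the lowered form, Eb, taken from G minor. In G minor the chord on Eb is Eb–G–Bb–D.

Eb G Bb D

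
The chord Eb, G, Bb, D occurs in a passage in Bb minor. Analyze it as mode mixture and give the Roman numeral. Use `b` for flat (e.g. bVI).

IVmaj7

Eb is scale degree 4 in Bb minor. The diatonic chord on degree 4 would be Ebm (iv), but Eb–G–Bb–D is the major-seventh chord from Bb major. As a borrowed chord it is labeled IVmaj7.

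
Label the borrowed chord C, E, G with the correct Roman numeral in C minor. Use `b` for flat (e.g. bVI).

I

C is scale degree 1 in C minor. C–E–G is a major chord — the form found in C major, not the diatonic i (Cm). Borrowed into C minor it is written I.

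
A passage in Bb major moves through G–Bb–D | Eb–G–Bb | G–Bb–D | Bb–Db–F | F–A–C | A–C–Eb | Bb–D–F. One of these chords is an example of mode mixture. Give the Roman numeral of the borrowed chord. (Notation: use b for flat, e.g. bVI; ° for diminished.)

Bb major has the diatonic set Bb, Cm, Dm, Eb, F, Gm, Adim. G–Bb–D = Gm, Eb–G–Bb = Eb, F–A–C = F, A–C–Eb = Adim and Bb–D–F = Bb all belong to that set. Bb–Db–F doesn't fit — on degree 1 Bb major would have Bb (I). Bbm is the degree-1 chord of Bb minor, so it is the borrowed i.

i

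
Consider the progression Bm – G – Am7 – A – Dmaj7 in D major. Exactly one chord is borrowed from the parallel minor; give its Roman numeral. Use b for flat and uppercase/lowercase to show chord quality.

v7

In D major the diatonic chords are D, Em, F#m, G, A, Bm, C#dim. Bm, G, A and Dmaj7 are all diatonic. But Am7 (A–C–E–G) is foreign: the diatonic V on degree 5 is A, whereas Am7 comes from D minor. It is labeled v7.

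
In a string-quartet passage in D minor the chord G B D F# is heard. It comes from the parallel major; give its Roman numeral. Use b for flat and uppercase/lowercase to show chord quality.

IVmaj7

The root G is the diatonic 4th degree of D minor; the borrowing shows in the chord quality. G–B–D–F# is a major-seventh chord — the form found in D major, not the diatonic iv (Gm). Borrowed into D minor it is written IVmaj7.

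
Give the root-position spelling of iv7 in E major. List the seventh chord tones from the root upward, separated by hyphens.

iv7 is built on scale degree 4, which is A in both E major and its parallel. Building the minor-seventh chord from the parallel minor on A: A–C–E–G.

A-C-E-G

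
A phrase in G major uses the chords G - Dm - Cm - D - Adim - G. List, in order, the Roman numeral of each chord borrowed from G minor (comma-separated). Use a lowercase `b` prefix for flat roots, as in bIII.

G major has the diatonic set G, Am, Bm, C, D, Em, F#dim. G and D both belong to that set. Dm (D–F–A) doesn't fit — on degree 5 G major would have D (V). Dm is the degree-5 chord of G minor, so it is the borrowed v. But Cm (C–Eb–G) is foreign: the diatonic IV on degree 4 is C, whereas Cm comes from G minor. It is labeled iv. Adim (A–C–Eb) is not: scale degree 2 in G major carries Am (ii). In G minor the chord on that degree is Adim, so here it functions as ii°, borrowed from the parallel minor.

v, iv, ii°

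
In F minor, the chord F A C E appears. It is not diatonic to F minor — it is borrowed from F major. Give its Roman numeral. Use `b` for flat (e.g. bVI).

F is scale degree 1 in F minor. F–A–C–E is a major-seventh chord — the form found in F major, not the diatonic i (Fm). Borrowed into F minor it is written Imaj7.

Imaj7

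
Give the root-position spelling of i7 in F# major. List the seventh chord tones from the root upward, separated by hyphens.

F#-A-C#-E

i7 is built on scale degree 1, which is F# in both F# major and its parallel. In F# minor the chord on F# is F#–A–C#–E.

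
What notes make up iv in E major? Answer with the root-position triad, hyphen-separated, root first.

A-C-E

iv is built on scale degree 4, which is A in both E major and its parallel. In E minor the chord on A is A–C–E.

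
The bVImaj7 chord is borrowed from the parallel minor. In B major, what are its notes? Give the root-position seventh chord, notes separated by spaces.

Scale degree 6 in B major is G#. bVImaj7 uses the lowered form, G, taken from B minor. Building the major-seventh chord from the parallel minor on G: G–B–D–F#.

G B D F#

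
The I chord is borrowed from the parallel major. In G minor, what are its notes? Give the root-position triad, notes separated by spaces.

I is built on scale degree 1, which is G in both G minor and its parallel. In G major the chord on G is G–B–D.

G B D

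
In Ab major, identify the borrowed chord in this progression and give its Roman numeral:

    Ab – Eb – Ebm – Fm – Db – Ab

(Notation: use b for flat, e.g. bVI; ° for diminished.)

In Ab major the diatonic chords are Ab, Bbm, Cm, Db, Eb, Fm, Gdim. Of the given chords, Ab, Eb, Fm and Db are diatonic. Ebm (Eb–Gb–Bb) is not: scale degree 5 in Ab major carries Eb (V). In Ab minor the chord on that degree is Ebm, so here it functions as v, borrowed from the parallel minor.

v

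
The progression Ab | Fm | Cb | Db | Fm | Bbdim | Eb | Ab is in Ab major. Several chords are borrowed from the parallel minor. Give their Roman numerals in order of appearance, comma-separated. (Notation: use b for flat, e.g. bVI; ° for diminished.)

In Ab major the diatonic chords are Ab, Bbm, Cm, Db, Eb, Fm, Gdim. Ab, Fm, Db and Eb are all diatonic. Cb (Cb–Eb–Gb) is not: scale degree 3 in Ab major carries Cm (iii). In Ab minor the chord on that degree is Cb, so here it functions as bIII, borrowed from the parallel minor. But Bbdim (Bb–Db–Fb) is foreign: the diatonic ii on degree 2 is Bbm, whereas Bbdim comes from Ab minor. It is labeled ii°.

bIII, ii°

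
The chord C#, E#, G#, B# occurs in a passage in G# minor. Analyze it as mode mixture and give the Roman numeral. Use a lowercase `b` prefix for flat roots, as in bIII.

C# is scale degree 4 in G# minor. Diatonically G# minor has C#m (iv) on that degree; C#–E#–G#–B# is instead the major-seventh chord native to G# major, so it takes the label IVmaj7.

IVmaj7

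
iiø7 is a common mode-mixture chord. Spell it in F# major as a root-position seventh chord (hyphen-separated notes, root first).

G#-B-D-F#

iiø7 is built on scale degree 2, which is G# in both F# major and its parallel. In F# minor the chord on G# is G#–B–D–F#.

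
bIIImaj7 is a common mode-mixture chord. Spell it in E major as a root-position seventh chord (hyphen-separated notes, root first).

G-B-D-F#

The root of bIIImaj7 is the lowered 3rd degree: G# becomes G. Stacking thirds in E minor on G gives G–B–D–F#.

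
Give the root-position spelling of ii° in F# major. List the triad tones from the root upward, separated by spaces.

The root, G#, is scale degree 2 — the same note in F# major and F# minor; only the chord quality changes. Building the diminished chord from the parallel minor on G#: G#–B–D.

G# B D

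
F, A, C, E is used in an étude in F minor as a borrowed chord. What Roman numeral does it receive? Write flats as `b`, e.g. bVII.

The root F is the diatonic 1st degree of F minor; the borrowing shows in the chord quality. Diatonically F minor has Fm (i) on that degree; F–A–C–E is instead the major-seventh chord native to F major, so it takes the label Imaj7.

Imaj7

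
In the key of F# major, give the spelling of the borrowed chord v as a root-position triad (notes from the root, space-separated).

C# E G#

v is built on scale degree 5, which is C# in both F# major and its parallel. Stacking thirds in F# minor on C# gives C#–E–G#.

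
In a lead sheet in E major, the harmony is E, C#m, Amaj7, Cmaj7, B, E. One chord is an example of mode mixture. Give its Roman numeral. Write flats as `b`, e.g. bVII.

bVImaj7

In E major the diatonic chords are E, F#m, G#m, A, B, C#m, D#dim. E, C#m, Amaj7 and B are all diatonic. Cmaj7 (C–E–G–B) doesn't fit — on degree 6 E major would have C#m (vi). Cmaj7 is the degree-6 chord of E minor, so it is the borrowed bVImaj7.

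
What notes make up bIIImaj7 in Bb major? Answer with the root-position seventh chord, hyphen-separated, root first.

The root of bIIImaj7 is the lowered 3rd degree: D becomes Db. In Bb minor the chord on Db is Db–F–Ab–C.

Db-F-Ab-C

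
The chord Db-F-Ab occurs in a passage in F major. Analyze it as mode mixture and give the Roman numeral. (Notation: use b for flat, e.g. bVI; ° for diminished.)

The root Db is the lowered 6th scale degree — diatonically F major has D there. Diatonically F major has Dm (vi) on that degree; Db–F–Ab is instead the major chord native to F minor, so it takes the label bVI.

bVI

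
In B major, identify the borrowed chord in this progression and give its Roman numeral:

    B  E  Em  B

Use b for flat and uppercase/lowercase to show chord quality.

The diatonic triads in B major are B, C#m, D#m, E, F#, G#m, A#dim. B and E both belong to that set. Em (E–G–B) is not: scale degree 4 in B major carries E (IV). In B minor the chord on that degree is Em, so here it functions as iv, borrowed from the parallel minor.

iv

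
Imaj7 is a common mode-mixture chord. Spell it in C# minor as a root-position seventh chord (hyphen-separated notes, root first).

C#-E#-G#-B#

The root, C#, is scale degree 1 — the same note in C# minor and C# major; only the chord quality changes. Stacking thirds in C# major on C# gives C#–E#–G#–B#.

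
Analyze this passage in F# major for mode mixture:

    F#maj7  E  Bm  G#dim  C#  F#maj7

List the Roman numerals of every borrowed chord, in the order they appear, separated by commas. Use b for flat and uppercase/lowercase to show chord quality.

bVII, iv, ii°

The diatonic triads in F# major are F#, G#m, A#m, B, C#, D#m, E#dim. Of the given chords, F#maj7 and C# are diatonic. E (E–G#–B) doesn't fit — on degree 7 F# major would have E#dim (vii°). E is the degree-7 chord of F# minor, so it is the borrowed bVII. But Bm (B–D–F#) is foreign: the diatonic IV on degree 4 is B, whereas Bm comes from F# minor. It is labeled iv. But G#dim (G#–B–D) is foreign: the diatonic ii on degree 2 is G#m, whereas G#dim comes from F# minor. It is labeled ii°.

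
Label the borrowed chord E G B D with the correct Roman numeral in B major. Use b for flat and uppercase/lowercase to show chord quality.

The root E is the diatonic 4th degree of B major; the borrowing shows in the chord quality. Diatonically B major has E (IV) on that degree; E–G–B–D is instead the minor-seventh chord native to B minor, so it takes the label iv7.

iv7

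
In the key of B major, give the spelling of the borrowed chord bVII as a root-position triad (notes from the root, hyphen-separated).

Scale degree 7 in B major is A#. bVII uses the lowered form, A, taken from B minor. In B minor the chord on A is A–C#–E.

A-C#-E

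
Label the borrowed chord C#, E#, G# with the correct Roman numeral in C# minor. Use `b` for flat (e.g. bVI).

I

The root C# is the diatonic 1st degree of C# minor; the borrowing shows in the chord quality. The diatonic chord on degree 1 would be C#m (i), but C#–E#–G# is the major chord from C# major. As a borrowed chord it is labeled I.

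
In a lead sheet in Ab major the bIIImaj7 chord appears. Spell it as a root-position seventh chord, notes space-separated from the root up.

Scale degree 3 in Ab major is C. bIIImaj7 uses the lowered form, Cb, taken from Ab minor. Building the major-seventh chord from the parallel minor on Cb: Cb–Eb–Gb–Bb.

Cb Eb Gb Bb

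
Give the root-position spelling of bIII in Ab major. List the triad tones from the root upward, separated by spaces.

Scale degree 3 in Ab major is C. bIII uses the lowered form, Cb, taken from Ab minor. In Ab minor the chord on Cb is Cb–Eb–Gb.

Cb Eb Gb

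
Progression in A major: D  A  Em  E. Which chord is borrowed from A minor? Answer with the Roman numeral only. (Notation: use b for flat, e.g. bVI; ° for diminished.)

In A major the diatonic chords are A, Bm, C#m, D, E, F#m, G#dim. D, A and E all belong to that set. Em (E–G–B) doesn't fit — on degree 5 A major would have E (V). Em is the degree-5 chord of A minor, so it is the borrowed v.

v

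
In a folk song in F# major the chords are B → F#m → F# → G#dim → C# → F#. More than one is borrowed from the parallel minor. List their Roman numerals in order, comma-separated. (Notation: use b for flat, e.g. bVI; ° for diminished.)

i, ii°

The diatonic triads in F# major are F#, G#m, A#m, B, C#, D#m, E#dim. B, F# and C# are all diatonic. F#m (F#–A–C#) doesn't fit — on degree 1 F# major would have F# (I). F#m is the degree-1 chord of F# minor, so it is the borrowed i. G#dim (G#–B–D) doesn't fit — on degree 2 F# major would have G#m (ii). G#dim is the degree-2 chord of F# minor, so it is the borrowed ii°.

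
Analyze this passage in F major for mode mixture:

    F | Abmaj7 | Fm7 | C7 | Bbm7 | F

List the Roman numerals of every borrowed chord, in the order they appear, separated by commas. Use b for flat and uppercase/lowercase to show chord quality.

bIIImaj7, i7, iv7

The diatonic triads in F major are F, Gm, Am, Bb, C, Dm, Edim. F and C7 both belong to that set. Abmaj7 (Ab–C–Eb–G) doesn't fit — on degree 3 F major would have Am (iii). Abmaj7 is the degree-3 chord of F minor, so it is the borrowed bIIImaj7. But Fm7 (F–Ab–C–Eb) is foreign: the diatonic I on degree 1 is F, whereas Fm7 comes from F minor. It is labeled i7. But Bbm7 (Bb–Db–F–Ab) is foreign: the diatonic IV on degree 4 is Bb, whereas Bbm7 comes from F minor. It is labeled iv7.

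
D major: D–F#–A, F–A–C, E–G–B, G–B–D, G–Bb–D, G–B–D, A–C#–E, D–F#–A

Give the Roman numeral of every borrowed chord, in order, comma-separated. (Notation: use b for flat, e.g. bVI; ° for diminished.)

bIII, iv

The diatonic triads in D major are D, Em, F#m, G, A, Bm, C#dim. D–F#–A = D, E–G–B = Em, G–B–D = G and A–C#–E = A all belong to that set. F–A–C is not: scale degree 3 in D major carries F#m (iii). In D minor the chord on that degree is F, so here it functions as bIII, borrowed from the parallel minor. G–Bb–D doesn't fit — on degree 4 D major would have G (IV). Gm is the degree-4 chord of D minor, so it is the borrowed iv.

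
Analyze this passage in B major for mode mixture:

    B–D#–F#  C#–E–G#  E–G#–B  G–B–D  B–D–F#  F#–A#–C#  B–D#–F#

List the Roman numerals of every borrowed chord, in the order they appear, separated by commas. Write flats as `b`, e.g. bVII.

bVI, i

B major has the diatonic set B, C#m, D#m, E, F#, G#m, A#dim. B–D#–F# = B, C#–E–G# = C#m, E–G#–B = E and F#–A#–C# = F# are all diatonic. G–B–D is not: scale degree 6 in B major carries G#m (vi). In B minor the chord on that degree is G, so here it functions as bVI, borrowed from the parallel minor. B–D–F# doesn't fit — on degree 1 B major would have B (I). Bm is the degree-1 chord of B minor, so it is the borrowed i.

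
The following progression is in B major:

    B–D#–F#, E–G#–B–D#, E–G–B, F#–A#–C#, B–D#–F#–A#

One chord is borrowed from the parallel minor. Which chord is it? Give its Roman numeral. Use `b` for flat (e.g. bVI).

In B major the diatonic chords are B, C#m, D#m, E, F#, G#m, A#dim. B–D#–F# = B, E–G#–B–D# = Emaj7, F#–A#–C# = F# and B–D#–F#–A# = Bmaj7 all belong to that set. But E–G–B is foreign: the diatonic IV on degree 4 is E, whereas Em comes from B minor. It is labeled iv.

iv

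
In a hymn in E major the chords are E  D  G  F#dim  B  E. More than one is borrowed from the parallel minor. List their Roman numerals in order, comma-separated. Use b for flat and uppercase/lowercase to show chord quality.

bVII, bIII, ii°

E major has the diatonic set E, F#m, G#m, A, B, C#m, D#dim. E and B are both diatonic. D (D–F#–A) doesn't fit — on degree 7 E major would have D#dim (vii°). D is the degree-7 chord of E minor, so it is the borrowed bVII. G (G–B–D) is not: scale degree 3 in E major carries G#m (iii). In E minor the chord on that degree is G, so here it functions as bIII, borrowed from the parallel minor. But F#dim (F#–A–C) is foreign: the diatonic ii on degree 2 is F#m, whereas F#dim comes from E minor. It is labeled ii°.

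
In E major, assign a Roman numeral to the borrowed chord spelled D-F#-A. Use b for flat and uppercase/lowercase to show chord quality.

bVII

The root D is the lowered 7th scale degree — diatonically E major has D# there. The diatonic chord on degree 7 would be D#dim (vii°), but D–F#–A is the major chord from E minor. As a borrowed chord it is labeled bVII.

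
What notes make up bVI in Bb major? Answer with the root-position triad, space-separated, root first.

bVI is built on the lowered scale degree 6. In Bb major degree 6 is G; lowered it becomes Gb. In Bb minor the chord on Gb is Gb–Bb–Db.

Gb Bb Db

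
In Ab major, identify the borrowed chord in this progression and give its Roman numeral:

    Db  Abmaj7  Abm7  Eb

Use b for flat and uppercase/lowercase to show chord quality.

The diatonic triads in Ab major are Ab, Bbm, Cm, Db, Eb, Fm, Gdim. Of the given chords, Db, Abmaj7 and Eb are diatonic. But Abm7 (Ab–Cb–Eb–Gb) is foreign: the diatonic I on degree 1 is Ab, whereas Abm7 comes from Ab minor. It is labeled i7.

i7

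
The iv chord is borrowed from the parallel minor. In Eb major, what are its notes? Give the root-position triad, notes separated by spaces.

Ab Cb Eb

The root, Ab, is scale degree 4 — the same note in Eb major and Eb minor; only the chord quality changes. Building the minor chord from the parallel minor on Ab: Ab–Cb–Eb.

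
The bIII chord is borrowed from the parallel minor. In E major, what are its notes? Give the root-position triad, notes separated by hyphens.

Scale degree 3 in E major is G#. bIII uses the lowered form, G, taken from E minor. In E minor the chord on G is G–B–D.

G-B-D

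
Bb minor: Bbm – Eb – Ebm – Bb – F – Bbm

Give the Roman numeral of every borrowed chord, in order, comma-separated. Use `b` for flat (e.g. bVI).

IV, I

The diatonic triads in Bb minor (with V from harmonic minor) are Bbm, Cdim, Db, Ebm, F, Gb, Ab. Bbm, Ebm and F all belong to that set. Eb (Eb–G–Bb) is not: scale degree 4 in Bb minor carries Ebm (iv). In Bb major the chord on that degree is Eb, so here it functions as IV, borrowed from the parallel major. Bb (Bb–D–F) is not: scale degree 1 in Bb minor carries Bbm (i). In Bb major the chord on that degree is Bb, so here it functions as I, borrowed from the parallel major.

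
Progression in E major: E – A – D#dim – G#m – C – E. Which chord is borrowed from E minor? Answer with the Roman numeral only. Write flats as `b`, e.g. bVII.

E major has the diatonic set E, F#m, G#m, A, B, C#m, D#dim. E, A, D#dim and G#m are all diatonic. C (C–E–G) doesn't fit — on degree 6 E major would have C#m (vi). C is the degree-6 chord of E minor, so it is the borrowed bVI.

bVI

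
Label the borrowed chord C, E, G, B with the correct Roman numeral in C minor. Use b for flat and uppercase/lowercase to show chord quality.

Imaj7

The root C is the diatonic 1st degree of C minor; the borrowing shows in the chord quality. C–E–G–B is a major-seventh chord — the form found in C major, not the diatonic i (Cm). Borrowed into C minor it is written Imaj7.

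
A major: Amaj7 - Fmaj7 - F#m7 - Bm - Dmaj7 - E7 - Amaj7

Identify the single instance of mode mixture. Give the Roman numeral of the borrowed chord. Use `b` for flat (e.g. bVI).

bVImaj7

The diatonic triads in A major are A, Bm, C#m, D, E, F#m, G#dim. Of the given chords, Amaj7, F#m7, Bm, Dmaj7 and E7 are diatonic. But Fmaj7 (F–A–C–E) is foreign: the diatonic vi on degree 6 is F#m, whereas Fmaj7 comes from A minor. It is labeled bVImaj7.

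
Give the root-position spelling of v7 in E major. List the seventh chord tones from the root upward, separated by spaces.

B D F# A

The root, B, is scale degree 5 — the same note in E major and E minor; only the chord quality changes. Stacking thirds in E minor on B gives B–D–F#–A.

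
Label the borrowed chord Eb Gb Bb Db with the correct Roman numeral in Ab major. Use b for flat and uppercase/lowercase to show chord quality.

Eb is scale degree 5 in Ab major. Eb–Gb–Bb–Db is a minor-seventh chord — the form found in Ab minor, not the diatonic V (Eb). Borrowed into Ab major it is written v7.

v7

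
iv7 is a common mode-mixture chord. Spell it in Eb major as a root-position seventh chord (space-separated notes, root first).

Ab Cb Eb Gb

iv7 is built on scale degree 4, which is Ab in both Eb major and its parallel. In Eb minor the chord on Ab is Ab–Cb–Eb–Gb.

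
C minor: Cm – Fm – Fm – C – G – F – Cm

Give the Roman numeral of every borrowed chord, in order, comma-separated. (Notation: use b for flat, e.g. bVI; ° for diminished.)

I, IV

C minor has the diatonic set Cm, Ddim, Eb, Fm, G, Ab, Bb (with V from harmonic minor). Cm, Fm and G all belong to that set. C (C–E–G) is not: scale degree 1 in C minor carries Cm (i). In C major the chord on that degree is C, so here it functions as I, borrowed from the parallel major. But F (F–A–C) is foreign: the diatonic iv on degree 4 is Fm, whereas F comes from C major. It is labeled IV.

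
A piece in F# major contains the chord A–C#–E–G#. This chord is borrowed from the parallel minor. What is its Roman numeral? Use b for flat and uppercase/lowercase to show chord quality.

A is the lowered form of scale degree 3 in F# major (the diatonic degree 3 is A#). A–C#–E–G# is a major-seventh chord — the form found in F# minor, not the diatonic iii (A#m). Borrowed into F# major it is written bIIImaj7.

bIIImaj7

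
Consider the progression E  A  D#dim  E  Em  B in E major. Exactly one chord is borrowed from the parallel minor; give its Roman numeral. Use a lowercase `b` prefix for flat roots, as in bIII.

i

The diatonic triads in E major are E, F#m, G#m, A, B, C#m, D#dim. E, A, D#dim and B all belong to that set. But Em (E–G–B) is foreign: the diatonic I on degree 1 is E, whereas Em comes from E minor. It is labeled i.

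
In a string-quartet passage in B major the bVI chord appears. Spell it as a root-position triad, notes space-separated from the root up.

bVI is built on the lowered scale degree 6. In B major degree 6 is G#; lowered it becomes G. Stacking thirds in B minor on G gives G–B–D.

G B D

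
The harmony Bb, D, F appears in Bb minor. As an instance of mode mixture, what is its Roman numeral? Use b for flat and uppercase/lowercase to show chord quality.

The root Bb is the diatonic 1st degree of Bb minor; the borrowing shows in the chord quality. The diatonic chord on degree 1 would be Bbm (i), but Bb–D–F is the major chord from Bb major. As a borrowed chord it is labeled I.

I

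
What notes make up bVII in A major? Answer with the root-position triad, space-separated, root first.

Scale degree 7 in A major is G#. bVII uses the lowered form, G, taken from A minor. Building the major chord from the parallel minor on G: G–B–D.

G B D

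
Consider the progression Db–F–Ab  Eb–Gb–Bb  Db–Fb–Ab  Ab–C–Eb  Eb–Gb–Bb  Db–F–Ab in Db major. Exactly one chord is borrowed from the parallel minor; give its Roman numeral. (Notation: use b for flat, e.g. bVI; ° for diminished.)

The diatonic triads in Db major are Db, Ebm, Fm, Gb, Ab, Bbm, Cdim. Db–F–Ab = Db, Eb–Gb–Bb = Ebm and Ab–C–Eb = Ab are all diatonic. Db–Fb–Ab is not: scale degree 1 in Db major carries Db (I). In Db minor the chord on that degree is Dbm, so here it functions as i, borrowed from the parallel minor.

i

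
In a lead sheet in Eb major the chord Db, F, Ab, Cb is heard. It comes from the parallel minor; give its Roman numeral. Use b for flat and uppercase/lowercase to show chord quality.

In Eb major scale degree 7 is D; Db is its lowered form, from Eb minor. Db–F–Ab–Cb is a dominant-seventh chord — the form found in Eb minor, not the diatonic vii° (Ddim). Borrowed into Eb major it is written bVII7.

bVII7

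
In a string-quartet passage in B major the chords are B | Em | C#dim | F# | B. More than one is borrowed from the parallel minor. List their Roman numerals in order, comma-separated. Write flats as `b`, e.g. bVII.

B major has the diatonic set B, C#m, D#m, E, F#, G#m, A#dim. B and F# both belong to that set. Em (E–G–B) doesn't fit — on degree 4 B major would have E (IV). Em is the degree-4 chord of B minor, so it is the borrowed iv. But C#dim (C#–E–G) is foreign: the diatonic ii on degree 2 is C#m, whereas C#dim comes from B minor. It is labeled ii°.

iv, ii°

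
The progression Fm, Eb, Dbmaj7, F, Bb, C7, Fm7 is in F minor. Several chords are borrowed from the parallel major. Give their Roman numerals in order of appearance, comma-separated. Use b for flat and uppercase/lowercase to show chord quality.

In F minor (with V from harmonic minor) the diatonic chords are Fm, Gdim, Ab, Bbm, C, Db, Eb. Fm, Eb, Dbmaj7, C7 and Fm7 all belong to that set. F (F–A–C) is not: scale degree 1 in F minor carries Fm (i). In F major the chord on that degree is F, so here it functions as I, borrowed from the parallel major. But Bb (Bb–D–F) is foreign: the diatonic iv on degree 4 is Bbm, whereas Bb comes from F major. It is labeled IV.

I, IV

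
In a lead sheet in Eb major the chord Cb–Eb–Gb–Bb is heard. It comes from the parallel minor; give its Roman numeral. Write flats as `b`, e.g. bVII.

bVImaj7

Cb is the lowered form of scale degree 6 in Eb major (the diatonic degree 6 is C). Diatonically Eb major has Cm (vi) on that degree; Cb–Eb–Gb–Bb is instead the major-seventh chord native to Eb minor, so it takes the label bVImaj7.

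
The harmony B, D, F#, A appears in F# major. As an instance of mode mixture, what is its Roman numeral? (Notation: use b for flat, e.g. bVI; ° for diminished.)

iv7

The root B is the diatonic 4th degree of F# major; the borrowing shows in the chord quality. B–D–F#–A is a minor-seventh chord — the form found in F# minor, not the diatonic IV (B). Borrowed into F# major it is written iv7.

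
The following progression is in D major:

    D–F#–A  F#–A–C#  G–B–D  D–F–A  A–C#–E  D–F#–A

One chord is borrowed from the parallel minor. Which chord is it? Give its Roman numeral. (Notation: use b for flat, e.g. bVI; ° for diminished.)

In D major the diatonic chords are D, Em, F#m, G, A, Bm, C#dim. D–F#–A = D, F#–A–C# = F#m, G–B–D = G and A–C#–E = A all belong to that set. D–F–A is not: scale degree 1 in D major carries D (I). In D minor the chord on that degree is Dm, so here it functions as i, borrowed from the parallel minor.

i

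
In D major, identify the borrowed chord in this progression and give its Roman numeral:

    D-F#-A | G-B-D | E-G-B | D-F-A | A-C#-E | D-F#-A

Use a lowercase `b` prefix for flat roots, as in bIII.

D major has the diatonic set D, Em, F#m, G, A, Bm, C#dim. Of the given chords, D–F#–A = D, G–B–D = G, E–G–B = Em and A–C#–E = A are diatonic. But D–F–A is foreign: the diatonic I on degree 1 is D, whereas Dm comes from D minor. It is labeled i.

i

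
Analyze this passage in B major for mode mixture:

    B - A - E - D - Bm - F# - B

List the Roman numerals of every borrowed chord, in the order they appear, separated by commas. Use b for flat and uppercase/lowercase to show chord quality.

bVII, bIII, i

The diatonic triads in B major are B, C#m, D#m, E, F#, G#m, A#dim. B, E and F# are all diatonic. But A (A–C#–E) is foreign: the diatonic vii° on degree 7 is A#dim, whereas A comes from B minor. It is labeled bVII. D (D–F#–A) is not: scale degree 3 in B major carries D#m (iii). In B minor the chord on that degree is D, so here it functions as bIII, borrowed from the parallel minor. Bm (B–D–F#) is not: scale degree 1 in B major carries B (I). In B minor the chord on that degree is Bm, so here it functions as i, borrowed from the parallel minor.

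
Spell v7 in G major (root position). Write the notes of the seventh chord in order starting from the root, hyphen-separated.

v7 is built on scale degree 5, which is D in both G major and its parallel. Stacking thirds in G minor on D gives D–F–A–C.

D-F-A-C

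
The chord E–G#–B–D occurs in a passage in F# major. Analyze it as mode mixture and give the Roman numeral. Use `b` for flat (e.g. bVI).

bVII7

In F# major scale degree 7 is E#; E is its lowered form, from F# minor. Diatonically F# major has E#dim (vii°) on that degree; E–G#–B–D is instead the dominant-seventh chord native to F# minor, so it takes the label bVII7.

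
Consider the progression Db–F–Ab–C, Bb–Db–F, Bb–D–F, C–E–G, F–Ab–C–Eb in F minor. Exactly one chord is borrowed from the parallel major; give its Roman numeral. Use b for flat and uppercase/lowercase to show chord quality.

F minor has the diatonic set Fm, Gdim, Ab, Bbm, C, Db, Eb (with V from harmonic minor). Of the given chords, Db–F–Ab–C = Dbmaj7, Bb–Db–F = Bbm, C–E–G = C and F–Ab–C–Eb = Fm7 are diatonic. Bb–D–F doesn't fit — on degree 4 F minor would have Bbm (iv). Bb is the degree-4 chord of F major, so it is the borrowed IV.

IV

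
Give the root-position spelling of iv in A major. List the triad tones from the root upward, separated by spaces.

D F A

The root, D, is scale degree 4 — the same note in A major and A minor; only the chord quality changes. Building the minor chord from the parallel minor on D: D–F–A.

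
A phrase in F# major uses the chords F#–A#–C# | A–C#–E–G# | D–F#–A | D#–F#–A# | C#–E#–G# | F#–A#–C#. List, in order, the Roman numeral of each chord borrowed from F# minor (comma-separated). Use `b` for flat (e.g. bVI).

In F# major the diatonic chords are F#, G#m, A#m, B, C#, D#m, E#dim. F#–A#–C# = F#, D#–F#–A# = D#m and C#–E#–G# = C# all belong to that set. But A–C#–E–G# is foreign: the diatonic iii on degree 3 is A#m, whereas Amaj7 comes from F# minor. It is labeled bIIImaj7. D–F#–A doesn't fit — on degree 6 F# major would have D#m (vi). D is the degree-6 chord of F# minor, so it is the borrowed bVI.

bIIImaj7, bVI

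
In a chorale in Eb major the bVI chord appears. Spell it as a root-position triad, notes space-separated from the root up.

Cb Eb Gb

Scale degree 6 in Eb major is C. bVI uses the lowered form, Cb, taken from Eb minor. In Eb minor the chord on Cb is Cb–Eb–Gb.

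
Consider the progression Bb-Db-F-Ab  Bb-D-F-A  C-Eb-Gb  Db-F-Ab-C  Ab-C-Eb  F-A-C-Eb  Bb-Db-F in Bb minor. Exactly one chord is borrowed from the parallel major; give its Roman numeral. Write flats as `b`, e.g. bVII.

Imaj7

The diatonic triads in Bb minor (with V from harmonic minor) are Bbm, Cdim, Db, Ebm, F, Gb, Ab. Of the given chords, Bb–Db–F–Ab = Bbm7, C–Eb–Gb = Cdim, Db–F–Ab–C = Dbmaj7, Ab–C–Eb = Ab, F–A–C–Eb = F7 and Bb–Db–F = Bbm are diatonic. Bb–D–F–A doesn't fit — on degree 1 Bb minor would have Bbm (i). Bbmaj7 is the degree-1 chord of Bb major, so it is the borrowed Imaj7.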